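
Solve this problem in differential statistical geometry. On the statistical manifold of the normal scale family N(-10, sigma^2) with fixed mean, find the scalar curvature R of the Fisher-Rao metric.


This family has a single free parameter, so its statistical manifold
is 1-dimensional. The Riemann curvature tensor of any 1-dimensional
Riemannian manifold vanishes identically, so R = 0.

0


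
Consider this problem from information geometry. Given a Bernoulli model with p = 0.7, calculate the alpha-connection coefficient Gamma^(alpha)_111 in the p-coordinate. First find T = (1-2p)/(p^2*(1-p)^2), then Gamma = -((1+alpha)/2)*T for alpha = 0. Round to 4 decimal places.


Skewness (Amari-Chentsov) tensor: T = (1-2p)/(p^2*(1-p)^2).
p = 0.7, 1-2p = -0.4, p^2 = 0.49, (1-p)^2 = 0.09.
T = -0.4/(0.49 * 0.09) = -9.070295.
In the p-coordinate, Gamma^(alpha) = Gamma^(0) - (alpha/2)*T with Gamma^(0) = (1/2)*g'(p) = -T/2,
so Gamma^(alpha) = -((1+alpha)/2)*T.
alpha = 0, -(1+alpha)/2 = -0.5.
Gamma = -0.5 * -9.070295 = 4.5351

4.5351


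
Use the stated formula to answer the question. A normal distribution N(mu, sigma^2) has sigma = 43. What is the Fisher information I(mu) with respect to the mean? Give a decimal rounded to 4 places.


The Fisher information for the mean of a normal distribution is I(mu) = 1/sigma^2.
sigma = 43, so sigma^2 = 1849.
I(mu) = 1/1849 = 0.0005

0.0005


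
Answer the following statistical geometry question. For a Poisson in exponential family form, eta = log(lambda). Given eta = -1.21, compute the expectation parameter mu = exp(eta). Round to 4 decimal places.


Expectation parameter for Poisson exponential family:
mu = exp(eta).
eta = -1.21.
mu = exp(-1.21) = 0.2982

0.2982


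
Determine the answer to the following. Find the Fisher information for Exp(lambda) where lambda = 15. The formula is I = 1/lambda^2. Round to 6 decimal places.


Fisher information for exponential: I(lambda) = 1/lambda^2.
lambda = 15, lambda^2 = 225.
I = 1/225 = 0.004444

0.004444


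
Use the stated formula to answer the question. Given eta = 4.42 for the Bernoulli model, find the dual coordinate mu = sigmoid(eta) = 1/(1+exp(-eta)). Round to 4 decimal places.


Dual coordinate (expectation parameter) for Bernoulli:
mu = 1/(1+exp(-eta)).
eta = 4.42.
exp(-eta) = exp(-4.42) = 0.012034.
mu = 1/(1+0.012034) = 0.9881

0.9881


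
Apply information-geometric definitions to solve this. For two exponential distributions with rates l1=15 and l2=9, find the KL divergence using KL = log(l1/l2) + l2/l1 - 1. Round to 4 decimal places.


KL divergence for exponential family:
KL = log(l1/l2) + l2/l1 - 1.
log(15/9) = 0.510826.
9/15 = 0.6.
KL = 0.510826 + 0.6 - 1 = 0.1108

0.1108


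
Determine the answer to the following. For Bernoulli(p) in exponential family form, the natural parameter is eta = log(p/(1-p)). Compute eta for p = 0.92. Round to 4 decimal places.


Natural parameter for Bernoulli: eta = log(p/(1-p)).
p = 0.92, 1-p = 0.08.
p/(1-p) = 11.5.
eta = log(11.5) = 2.4423

2.4423


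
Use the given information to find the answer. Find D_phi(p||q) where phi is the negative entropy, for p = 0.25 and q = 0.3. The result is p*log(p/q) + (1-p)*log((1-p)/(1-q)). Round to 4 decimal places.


Bregman divergence with negative entropy generator:
D = p*log(p/q) + (1-p)*log((1-p)/(1-q)).
p = 0.25, q = 0.3.
p*log(p/q) = 0.25*log(0.25/0.3) = -0.04558.
(1-p)*log((1-p)/(1-q)) = 0.75*log(0.75/0.7) = 0.051745.
D = -0.04558 + 0.051745 = 0.0062

0.0062


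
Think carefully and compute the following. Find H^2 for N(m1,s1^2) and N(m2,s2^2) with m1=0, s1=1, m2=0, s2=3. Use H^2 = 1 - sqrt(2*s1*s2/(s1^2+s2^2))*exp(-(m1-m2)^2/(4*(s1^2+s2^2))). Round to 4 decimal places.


Squared Hellinger distance for Gaussians:
H^2 = 1 - sqrt(2*s1*s2/(s1^2+s2^2)) * exp(-(m1-m2)^2/(4*(s1^2+s2^2))).
s1^2 = 1, s2^2 = 9, s1^2+s2^2 = 10.
sqrt(2*1*3/(10)) = 0.774597.
(m1-m2)^2 = (0)^2 = 0.
exp(-0/(4*10)) = exp(0.0) = 1.0.
H^2 = 1 - 0.774597*1.0 = 0.2254

0.2254


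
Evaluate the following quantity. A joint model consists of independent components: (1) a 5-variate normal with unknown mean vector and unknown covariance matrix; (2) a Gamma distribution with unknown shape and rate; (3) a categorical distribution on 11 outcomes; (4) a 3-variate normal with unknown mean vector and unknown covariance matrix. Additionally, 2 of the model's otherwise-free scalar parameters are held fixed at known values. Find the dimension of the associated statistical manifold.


The dimension of a statistical manifold equals the number of free
(independent) real parameters of the model. For a product of independent
blocks the parameter counts add.
- 5-variate normal: 5 (mean) + 5*6/2 = 15 (symmetric covariance) = 20.
- Gamma (shape, rate): 2.
- categorical on 11 outcomes (probabilities sum to 1): 11-1 = 10.
- 3-variate normal: 3 (mean) + 3*4/2 = 6 (symmetric covariance) = 9.
Total = 20 + 2 + 10 + 9 = 41.
2 parameter(s) fixed at known values: 41 - 2 = 39.
Dimension = 39

39


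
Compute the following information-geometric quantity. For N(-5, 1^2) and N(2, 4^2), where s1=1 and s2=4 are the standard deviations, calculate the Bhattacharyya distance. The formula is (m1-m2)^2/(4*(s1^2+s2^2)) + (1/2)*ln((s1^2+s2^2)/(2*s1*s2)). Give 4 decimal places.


Bhattacharyya distance between two Gaussians:
DB = (m1-m2)^2/(4*(s1^2+s2^2)) + (1/2)*ln((s1^2+s2^2)/(2*s1*s2)).
(m1-m2)^2 = (-7)^2 = 49.
s1^2+s2^2 = 1 + 16 = 17.
term1 = 49/68 = 0.720588.
term2 = 0.5*ln(17/8.0) = 0.376886.
DB = 0.720588 + 0.376886 = 1.0975

1.0975


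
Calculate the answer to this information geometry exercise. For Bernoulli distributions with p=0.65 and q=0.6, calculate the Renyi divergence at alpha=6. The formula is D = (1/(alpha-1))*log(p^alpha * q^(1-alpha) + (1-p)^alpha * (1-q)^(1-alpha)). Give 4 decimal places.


Renyi divergence of order alpha between Bernoulli distributions:
D = (1/(alpha-1))*log(p^alpha * q^(1-alpha) + (1-p)^alpha * (1-q)^(1-alpha)).
alpha = 6, p = 0.65, q = 0.6.
p^alpha * q^(1-alpha) = 0.65^6 * 0.6^-5 = 0.969893.
(1-p)^alpha * (1-q)^(1-alpha) = 0.35^6 * 0.4^-5 = 0.179518.
sum = 0.969893 + 0.179518 = 1.149411.
D = (1/5)*log(1.149411) = 0.0278

0.0278


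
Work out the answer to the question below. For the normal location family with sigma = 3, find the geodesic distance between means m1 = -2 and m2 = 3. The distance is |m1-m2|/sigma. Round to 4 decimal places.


On the fixed-variance normal subfamily, geodesic distance = |m1-m2|/sigma.
|-2 - 3| = 5.
sigma = 3.
d = 5/3 = 1.6667

1.6667


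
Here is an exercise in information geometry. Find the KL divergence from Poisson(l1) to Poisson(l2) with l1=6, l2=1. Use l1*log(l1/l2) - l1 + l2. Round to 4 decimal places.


KL divergence for Poisson:
KL = l1*log(l1/l2) - l1 + l2.
l1 = 6, l2 = 1.
log(6/1) = 1.791759.
l1*log(l1/l2) = 6 * 1.791759 = 10.750557.
KL = 10.750557 - 6 + 1 = 5.7506

5.7506


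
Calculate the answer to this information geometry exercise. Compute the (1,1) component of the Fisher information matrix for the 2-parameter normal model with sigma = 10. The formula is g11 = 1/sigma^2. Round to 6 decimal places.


For the 2-parameter normal family, the Fisher metric has:
  g11 = 1/sigma^2, g22 = 2/sigma^2.
sigma = 10, sigma^2 = 100.
g11 = 0.010000

0.010000


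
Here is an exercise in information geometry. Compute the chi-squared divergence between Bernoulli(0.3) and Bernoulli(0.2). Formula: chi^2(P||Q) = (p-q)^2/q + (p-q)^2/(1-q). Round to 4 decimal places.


Chi-squared divergence between Bernoulli distributions:
chi^2 = (p-q)^2/q + (p-q)^2/(1-q).
p = 0.3, q = 0.2, p-q = 0.1.
(p-q)^2 = 0.01.
term1 = 0.01/0.2 = 0.05.
term2 = 0.01/0.8 = 0.0125.
chi^2 = 0.05 + 0.0125 = 0.0625

0.0625


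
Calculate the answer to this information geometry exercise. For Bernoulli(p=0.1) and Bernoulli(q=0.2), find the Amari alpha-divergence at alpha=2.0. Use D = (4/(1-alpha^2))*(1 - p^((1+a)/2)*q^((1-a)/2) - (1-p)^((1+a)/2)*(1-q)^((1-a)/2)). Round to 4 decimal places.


Amari alpha-divergence:
D = (4/(1-alpha^2))*(1 - p^((1+a)/2)*q^((1-a)/2) - (1-p)^((1+a)/2)*(1-q)^((1-a)/2)).
alpha = 2.0, p = 0.1, q = 0.2.
e1 = (1+alpha)/2 = 1.5, e2 = (1-alpha)/2 = -0.5.
t1 = p^e1 * q^e2 = 0.1^1.5 * 0.2^-0.5 = 0.070711.
t2 = (1-p)^e1 * (1-q)^e2 = 0.9^1.5 * 0.8^-0.5 = 0.954594.
4/(1-alpha^2) = -1.333333.
D = -1.333333*(1 - 0.070711 - 0.954594) = 0.0337

0.0337


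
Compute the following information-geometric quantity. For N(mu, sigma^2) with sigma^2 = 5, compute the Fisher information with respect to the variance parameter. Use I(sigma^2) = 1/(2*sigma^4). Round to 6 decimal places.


Fisher information for variance: I(sigma^2) = 1/(2*sigma^4).
sigma^2 = 5, so sigma^4 = 25.
I = 1/(2*25) = 1/50 = 0.020000

0.020000


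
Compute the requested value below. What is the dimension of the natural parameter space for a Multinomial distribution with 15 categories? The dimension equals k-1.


Exponential family dimension calculation:
For Multinomial with k=15 categories, dim = k-1 = 14.

14


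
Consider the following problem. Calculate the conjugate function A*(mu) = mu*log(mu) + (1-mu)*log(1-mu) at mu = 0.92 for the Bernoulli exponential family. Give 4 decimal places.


Legendre transform for Bernoulli:
A*(mu) = mu*log(mu) + (1-mu)*log(1-mu).
mu = 0.92, 1-mu = 0.08.
mu*log(mu) = 0.92*log(0.92) = -0.076711.
(1-mu)*log(1-mu) = 0.08*log(0.08) = -0.202058.
A* = -0.076711 + -0.202058 = -0.2788

-0.2788


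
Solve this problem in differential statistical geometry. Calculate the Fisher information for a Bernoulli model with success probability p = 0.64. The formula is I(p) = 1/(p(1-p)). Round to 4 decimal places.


For Bernoulli(p), Fisher information is I(p) = 1/(p*(1-p)).
p = 0.64, 1-p = 0.36.
p*(1-p) = 0.2304.
I(p) = 1/0.2304 = 4.3403

4.3403


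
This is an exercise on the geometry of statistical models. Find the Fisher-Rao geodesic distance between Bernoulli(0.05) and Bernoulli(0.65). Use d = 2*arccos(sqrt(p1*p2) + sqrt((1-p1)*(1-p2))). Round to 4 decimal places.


Geodesic distance on Bernoulli manifold:
d(p1,p2) = 2*arccos(sqrt(p1*p2) + sqrt((1-p1)*(1-p2))).
sqrt(p1*p2) = sqrt(0.05*0.65) = 0.180278.
sqrt((1-p1)*(1-p2)) = sqrt(0.95*0.35) = 0.576628.
arg = 0.180278 + 0.576628 = 0.756906.
d = 2*arccos(0.756906) = 1.4245

1.4245


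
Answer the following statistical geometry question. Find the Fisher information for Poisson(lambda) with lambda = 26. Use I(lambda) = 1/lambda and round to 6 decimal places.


Fisher information for Poisson: I(lambda) = 1/lambda.
lambda = 26.
I(lambda) = 1/26 = 0.038462

0.038462


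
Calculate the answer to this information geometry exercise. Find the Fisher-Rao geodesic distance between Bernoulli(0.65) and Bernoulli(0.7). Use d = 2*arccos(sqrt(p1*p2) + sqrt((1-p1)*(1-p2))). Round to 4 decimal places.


Geodesic distance on Bernoulli manifold:
d(p1,p2) = 2*arccos(sqrt(p1*p2) + sqrt((1-p1)*(1-p2))).
sqrt(p1*p2) = sqrt(0.65*0.7) = 0.674537.
sqrt((1-p1)*(1-p2)) = sqrt(0.35*0.3) = 0.324037.
arg = 0.674537 + 0.324037 = 0.998574.
d = 2*arccos(0.998574) = 0.1068

0.1068


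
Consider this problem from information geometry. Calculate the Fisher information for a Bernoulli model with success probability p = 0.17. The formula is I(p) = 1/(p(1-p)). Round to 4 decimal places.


For Bernoulli(p), Fisher information is I(p) = 1/(p*(1-p)).
p = 0.17, 1-p = 0.83.
p*(1-p) = 0.1411.
I(p) = 1/0.1411 = 7.0872

7.0872


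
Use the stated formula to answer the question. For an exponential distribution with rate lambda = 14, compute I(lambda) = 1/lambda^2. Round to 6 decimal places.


Fisher information for exponential: I(lambda) = 1/lambda^2.
lambda = 14, lambda^2 = 196.
I = 1/196 = 0.005102

0.005102


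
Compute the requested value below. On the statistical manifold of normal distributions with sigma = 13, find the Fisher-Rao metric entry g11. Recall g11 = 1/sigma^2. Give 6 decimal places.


For the 2-parameter normal family, the Fisher metric has:
  g11 = 1/sigma^2, g22 = 2/sigma^2.
sigma = 13, sigma^2 = 169.
g11 = 0.005917

0.005917


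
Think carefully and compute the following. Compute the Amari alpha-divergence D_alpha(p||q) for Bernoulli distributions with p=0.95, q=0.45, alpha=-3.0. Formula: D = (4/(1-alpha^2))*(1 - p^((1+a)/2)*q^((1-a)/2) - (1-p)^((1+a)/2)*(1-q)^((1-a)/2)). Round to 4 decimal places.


Amari alpha-divergence:
D = (4/(1-alpha^2))*(1 - p^((1+a)/2)*q^((1-a)/2) - (1-p)^((1+a)/2)*(1-q)^((1-a)/2)).
alpha = -3.0, p = 0.95, q = 0.45.
e1 = (1+alpha)/2 = -1.0, e2 = (1-alpha)/2 = 2.0.
t1 = p^e1 * q^e2 = 0.95^-1.0 * 0.45^2.0 = 0.213158.
t2 = (1-p)^e1 * (1-q)^e2 = 0.05^-1.0 * 0.55^2.0 = 6.05.
4/(1-alpha^2) = -0.5.
D = -0.5*(1 - 0.213158 - 6.05) = 2.6316

2.6316


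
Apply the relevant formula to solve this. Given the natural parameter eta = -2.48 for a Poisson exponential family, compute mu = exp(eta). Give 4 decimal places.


Expectation parameter for Poisson exponential family:
mu = exp(eta).
eta = -2.48.
mu = exp(-2.48) = 0.0837

0.0837


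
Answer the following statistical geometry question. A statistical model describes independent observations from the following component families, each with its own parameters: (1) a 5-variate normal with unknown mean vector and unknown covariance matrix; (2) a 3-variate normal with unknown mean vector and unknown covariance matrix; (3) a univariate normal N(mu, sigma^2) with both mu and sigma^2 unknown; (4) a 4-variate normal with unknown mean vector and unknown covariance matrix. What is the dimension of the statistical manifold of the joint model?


The dimension of a statistical manifold equals the number of free
(independent) real parameters of the model. For a product of independent
blocks the parameter counts add.
- 5-variate normal: 5 (mean) + 5*6/2 = 15 (symmetric covariance) = 20.
- 3-variate normal: 3 (mean) + 3*4/2 = 6 (symmetric covariance) = 9.
- normal (mu, sigma^2): 2.
- 4-variate normal: 4 (mean) + 4*5/2 = 10 (symmetric covariance) = 14.
Total = 20 + 9 + 2 + 14 = 45.
Dimension = 45

45


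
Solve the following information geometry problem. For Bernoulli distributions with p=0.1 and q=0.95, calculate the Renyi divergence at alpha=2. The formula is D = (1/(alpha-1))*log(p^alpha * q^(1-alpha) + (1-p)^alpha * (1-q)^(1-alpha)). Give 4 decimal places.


Renyi divergence of order alpha between Bernoulli distributions:
D = (1/(alpha-1))*log(p^alpha * q^(1-alpha) + (1-p)^alpha * (1-q)^(1-alpha)).
alpha = 2, p = 0.1, q = 0.95.
p^alpha * q^(1-alpha) = 0.1^2 * 0.95^-1 = 0.010526.
(1-p)^alpha * (1-q)^(1-alpha) = 0.9^2 * 0.05^-1 = 16.2.
sum = 0.010526 + 16.2 = 16.210526.
D = (1/1)*log(16.210526) = 2.7857

2.7857


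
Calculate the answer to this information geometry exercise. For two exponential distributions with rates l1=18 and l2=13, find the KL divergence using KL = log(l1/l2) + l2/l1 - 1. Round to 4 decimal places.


KL divergence for exponential family:
KL = log(l1/l2) + l2/l1 - 1.
log(18/13) = 0.325422.
13/18 = 0.722222.
KL = 0.325422 + 0.722222 - 1 = 0.0476

0.0476


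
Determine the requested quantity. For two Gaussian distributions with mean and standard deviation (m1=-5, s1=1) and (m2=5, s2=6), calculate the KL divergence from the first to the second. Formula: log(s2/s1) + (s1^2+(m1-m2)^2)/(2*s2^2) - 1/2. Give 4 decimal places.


KL divergence between normal distributions:
KL = log(s2/s1) + (s1^2 + (m1-m2)^2)/(2*s2^2) - 1/2.
log(6/1) = 1.791759.
(1^2 + (-5-5)^2)/(2*6^2) = (1 + 100)/72 = 1.402778.
KL = 1.791759 + 1.402778 - 0.5 = 2.6945

2.6945


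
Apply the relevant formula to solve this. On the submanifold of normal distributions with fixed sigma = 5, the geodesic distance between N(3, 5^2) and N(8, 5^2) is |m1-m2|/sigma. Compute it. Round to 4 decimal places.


On the fixed-variance normal subfamily, geodesic distance = |m1-m2|/sigma.
|3 - 8| = 5.
sigma = 5.
d = 5/5 = 1.0000

1.0000


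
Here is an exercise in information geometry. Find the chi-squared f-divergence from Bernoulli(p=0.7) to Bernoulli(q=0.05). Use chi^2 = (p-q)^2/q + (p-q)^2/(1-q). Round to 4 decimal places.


Chi-squared divergence between Bernoulli distributions:
chi^2 = (p-q)^2/q + (p-q)^2/(1-q).
p = 0.7, q = 0.05, p-q = 0.65.
(p-q)^2 = 0.4225.
term1 = 0.4225/0.05 = 8.45.
term2 = 0.4225/0.95 = 0.444737.
chi^2 = 8.45 + 0.444737 = 8.8947

8.8947


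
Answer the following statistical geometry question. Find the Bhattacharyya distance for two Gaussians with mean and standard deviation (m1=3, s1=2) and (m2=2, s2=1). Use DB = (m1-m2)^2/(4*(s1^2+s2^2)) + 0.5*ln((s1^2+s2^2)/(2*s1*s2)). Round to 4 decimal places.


Bhattacharyya distance between two Gaussians:
DB = (m1-m2)^2/(4*(s1^2+s2^2)) + (1/2)*ln((s1^2+s2^2)/(2*s1*s2)).
(m1-m2)^2 = (1)^2 = 1.
s1^2+s2^2 = 4 + 1 = 5.
term1 = 1/20 = 0.05.
term2 = 0.5*ln(5/4.0) = 0.111572.
DB = 0.05 + 0.111572 = 0.1616

0.1616


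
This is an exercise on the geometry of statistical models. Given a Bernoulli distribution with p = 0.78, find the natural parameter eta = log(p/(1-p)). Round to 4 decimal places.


Natural parameter for Bernoulli: eta = log(p/(1-p)).
p = 0.78, 1-p = 0.22.
p/(1-p) = 3.545455.
eta = log(3.545455) = 1.2657

1.2657


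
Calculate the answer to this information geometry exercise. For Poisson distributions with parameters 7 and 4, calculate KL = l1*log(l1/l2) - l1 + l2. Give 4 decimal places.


KL divergence for Poisson:
KL = l1*log(l1/l2) - l1 + l2.
l1 = 7, l2 = 4.
log(7/4) = 0.559616.
l1*log(l1/l2) = 7 * 0.559616 = 3.917311.
KL = 3.917311 - 7 + 4 = 0.9173

0.9173


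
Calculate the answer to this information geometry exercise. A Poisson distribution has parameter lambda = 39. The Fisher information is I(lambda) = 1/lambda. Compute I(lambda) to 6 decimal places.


Fisher information for Poisson: I(lambda) = 1/lambda.
lambda = 39.
I(lambda) = 1/39 = 0.025641

0.025641


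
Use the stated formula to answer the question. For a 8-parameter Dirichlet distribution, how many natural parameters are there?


Exponential family dimension calculation:
Dirichlet with 8 components has 8 natural parameters.

8


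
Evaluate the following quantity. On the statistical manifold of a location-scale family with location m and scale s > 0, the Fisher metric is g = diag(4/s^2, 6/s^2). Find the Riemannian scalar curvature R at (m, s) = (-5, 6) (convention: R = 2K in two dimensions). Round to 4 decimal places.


The metric has the form g = (A dm^2 + B ds^2)/s^2 with A = 4, B = 6.
Substitute u = sqrt(A/B)*m: g = B*(du^2 + ds^2)/s^2, i.e. B times the
Poincare upper half-plane metric, which has constant Gaussian curvature -1.
Scaling a 2D metric by a constant c divides the Gaussian curvature by c,
so K = -1/B = -1/(6) = -0.1667 everywhere (the point (m, s) = (-5, 6) is irrelevant:
the curvature is constant).
Scalar curvature in dimension 2: R = 2K = -2/(6) = -0.3333.

-0.3333


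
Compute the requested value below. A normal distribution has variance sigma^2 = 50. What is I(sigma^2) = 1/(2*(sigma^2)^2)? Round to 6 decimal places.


Fisher information for variance: I(sigma^2) = 1/(2*sigma^4).
sigma^2 = 50, so sigma^4 = 2500.
I = 1/(2*2500) = 1/5000 = 0.000200

0.000200


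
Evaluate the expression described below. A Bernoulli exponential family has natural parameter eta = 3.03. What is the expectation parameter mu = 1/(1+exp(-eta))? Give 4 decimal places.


Dual coordinate (expectation parameter) for Bernoulli:
mu = 1/(1+exp(-eta)).
eta = 3.03.
exp(-eta) = exp(-3.03) = 0.048316.
mu = 1/(1+0.048316) = 0.9539

0.9539


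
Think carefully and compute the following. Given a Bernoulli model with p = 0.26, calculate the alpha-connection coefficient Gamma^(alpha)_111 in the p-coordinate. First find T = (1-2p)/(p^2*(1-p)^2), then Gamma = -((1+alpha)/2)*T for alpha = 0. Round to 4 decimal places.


Skewness (Amari-Chentsov) tensor: T = (1-2p)/(p^2*(1-p)^2).
p = 0.26, 1-2p = 0.48, p^2 = 0.0676, (1-p)^2 = 0.5476.
T = 0.48/(0.0676 * 0.5476) = 12.966749.
In the p-coordinate, Gamma^(alpha) = Gamma^(0) - (alpha/2)*T with Gamma^(0) = (1/2)*g'(p) = -T/2,
so Gamma^(alpha) = -((1+alpha)/2)*T.
alpha = 0, -(1+alpha)/2 = -0.5.
Gamma = -0.5 * 12.966749 = -6.4834

-6.4834


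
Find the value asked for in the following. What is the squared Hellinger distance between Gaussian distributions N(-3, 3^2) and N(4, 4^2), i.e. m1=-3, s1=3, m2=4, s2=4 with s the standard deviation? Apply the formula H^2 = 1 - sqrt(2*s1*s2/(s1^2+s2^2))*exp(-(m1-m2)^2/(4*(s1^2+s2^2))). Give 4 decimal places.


Squared Hellinger distance for Gaussians:
H^2 = 1 - sqrt(2*s1*s2/(s1^2+s2^2)) * exp(-(m1-m2)^2/(4*(s1^2+s2^2))).
s1^2 = 9, s2^2 = 16, s1^2+s2^2 = 25.
sqrt(2*3*4/(25)) = 0.979796.
(m1-m2)^2 = (-7)^2 = 49.
exp(-49/(4*25)) = exp(-0.49) = 0.612626.
H^2 = 1 - 0.979796*0.612626 = 0.3998

0.3998


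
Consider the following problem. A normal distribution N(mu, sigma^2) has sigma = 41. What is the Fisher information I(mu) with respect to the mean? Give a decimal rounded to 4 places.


The Fisher information for the mean of a normal distribution is I(mu) = 1/sigma^2.
sigma = 41, so sigma^2 = 1681.
I(mu) = 1/1681 = 0.0006

0.0006


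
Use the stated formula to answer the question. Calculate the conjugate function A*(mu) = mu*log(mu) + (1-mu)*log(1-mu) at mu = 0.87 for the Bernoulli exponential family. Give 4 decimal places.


Legendre transform for Bernoulli:
A*(mu) = mu*log(mu) + (1-mu)*log(1-mu).
mu = 0.87, 1-mu = 0.13.
mu*log(mu) = 0.87*log(0.87) = -0.121158.
(1-mu)*log(1-mu) = 0.13*log(0.13) = -0.265229.
A* = -0.121158 + -0.265229 = -0.3864

-0.3864


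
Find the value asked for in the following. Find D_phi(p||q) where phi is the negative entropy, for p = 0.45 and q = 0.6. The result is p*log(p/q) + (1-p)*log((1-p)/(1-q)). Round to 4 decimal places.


Bregman divergence with negative entropy generator:
D = p*log(p/q) + (1-p)*log((1-p)/(1-q)).
p = 0.45, q = 0.6.
p*log(p/q) = 0.45*log(0.45/0.6) = -0.129457.
(1-p)*log((1-p)/(1-q)) = 0.55*log(0.55/0.4) = 0.17515.
D = -0.129457 + 0.17515 = 0.0457

0.0457


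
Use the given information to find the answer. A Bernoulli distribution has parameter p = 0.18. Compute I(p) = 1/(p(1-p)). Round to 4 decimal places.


For Bernoulli(p), Fisher information is I(p) = 1/(p*(1-p)).
p = 0.18, 1-p = 0.82.
p*(1-p) = 0.1476.
I(p) = 1/0.1476 = 6.7751

6.7751


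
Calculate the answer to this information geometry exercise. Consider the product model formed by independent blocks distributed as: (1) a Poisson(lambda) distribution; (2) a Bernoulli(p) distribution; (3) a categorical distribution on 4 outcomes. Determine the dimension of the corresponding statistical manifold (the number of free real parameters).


The dimension of a statistical manifold equals the number of free
(independent) real parameters of the model. For a product of independent
blocks the parameter counts add.
- Poisson (lambda): 1.
- Bernoulli (p): 1.
- categorical on 4 outcomes (probabilities sum to 1): 4-1 = 3.
Total = 1 + 1 + 3 = 5.
Dimension = 5

5


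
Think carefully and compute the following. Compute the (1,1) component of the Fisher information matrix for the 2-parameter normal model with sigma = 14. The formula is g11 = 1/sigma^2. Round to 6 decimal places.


For the 2-parameter normal family, the Fisher metric has:
  g11 = 1/sigma^2, g22 = 2/sigma^2.
sigma = 14, sigma^2 = 196.
g11 = 0.005102

0.005102


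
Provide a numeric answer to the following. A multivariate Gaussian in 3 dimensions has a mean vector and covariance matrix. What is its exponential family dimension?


Exponential family dimension calculation:
For 3-dim MVN: mean has 3 params, covariance has 3*4/2 = 6 unique entries.
Total dim = 3 + 6 = 9.

9


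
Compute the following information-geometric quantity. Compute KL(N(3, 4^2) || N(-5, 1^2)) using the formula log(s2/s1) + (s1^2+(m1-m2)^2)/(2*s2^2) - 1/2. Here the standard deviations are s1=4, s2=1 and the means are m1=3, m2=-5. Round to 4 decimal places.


KL divergence between normal distributions:
KL = log(s2/s1) + (s1^2 + (m1-m2)^2)/(2*s2^2) - 1/2.
log(1/4) = -1.386294.
(4^2 + (3--5)^2)/(2*1^2) = (16 + 64)/2 = 40.0.
KL = -1.386294 + 40.0 - 0.5 = 38.1137

38.1137


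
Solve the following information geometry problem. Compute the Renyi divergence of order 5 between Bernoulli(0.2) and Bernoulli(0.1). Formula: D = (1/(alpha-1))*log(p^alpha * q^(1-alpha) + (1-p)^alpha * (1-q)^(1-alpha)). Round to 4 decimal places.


Renyi divergence of order alpha between Bernoulli distributions:
D = (1/(alpha-1))*log(p^alpha * q^(1-alpha) + (1-p)^alpha * (1-q)^(1-alpha)).
alpha = 5, p = 0.2, q = 0.1.
p^alpha * q^(1-alpha) = 0.2^5 * 0.1^-4 = 3.2.
(1-p)^alpha * (1-q)^(1-alpha) = 0.8^5 * 0.9^-4 = 0.499436.
sum = 3.2 + 0.499436 = 3.699436.
D = (1/4)*log(3.699436) = 0.3270

0.3270


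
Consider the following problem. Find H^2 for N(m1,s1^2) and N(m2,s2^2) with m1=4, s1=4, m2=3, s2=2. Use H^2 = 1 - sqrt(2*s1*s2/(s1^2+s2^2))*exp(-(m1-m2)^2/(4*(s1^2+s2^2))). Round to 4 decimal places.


Squared Hellinger distance for Gaussians:
H^2 = 1 - sqrt(2*s1*s2/(s1^2+s2^2)) * exp(-(m1-m2)^2/(4*(s1^2+s2^2))).
s1^2 = 16, s2^2 = 4, s1^2+s2^2 = 20.
sqrt(2*4*2/(20)) = 0.894427.
(m1-m2)^2 = (1)^2 = 1.
exp(-1/(4*20)) = exp(-0.0125) = 0.987578.
H^2 = 1 - 0.894427*0.987578 = 0.1167

0.1167


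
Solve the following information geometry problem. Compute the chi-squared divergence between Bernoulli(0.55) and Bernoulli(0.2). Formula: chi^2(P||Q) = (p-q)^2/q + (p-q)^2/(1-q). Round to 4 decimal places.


Chi-squared divergence between Bernoulli distributions:
chi^2 = (p-q)^2/q + (p-q)^2/(1-q).
p = 0.55, q = 0.2, p-q = 0.35.
(p-q)^2 = 0.1225.
term1 = 0.1225/0.2 = 0.6125.
term2 = 0.1225/0.8 = 0.153125.
chi^2 = 0.6125 + 0.153125 = 0.7656

0.7656


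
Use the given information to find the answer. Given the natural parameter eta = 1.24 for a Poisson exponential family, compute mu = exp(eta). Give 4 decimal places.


Expectation parameter for Poisson exponential family:
mu = exp(eta).
eta = 1.24.
mu = exp(1.24) = 3.4556

3.4556


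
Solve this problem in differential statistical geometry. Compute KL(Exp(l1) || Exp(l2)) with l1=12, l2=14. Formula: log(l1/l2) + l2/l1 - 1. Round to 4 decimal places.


KL divergence for exponential family:
KL = log(l1/l2) + l2/l1 - 1.
log(12/14) = -0.154151.
14/12 = 1.166667.
KL = -0.154151 + 1.166667 - 1 = 0.0125

0.0125


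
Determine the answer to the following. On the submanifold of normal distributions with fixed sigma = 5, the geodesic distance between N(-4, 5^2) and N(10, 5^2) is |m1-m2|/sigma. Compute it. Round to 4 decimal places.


On the fixed-variance normal subfamily, geodesic distance = |m1-m2|/sigma.
|-4 - 10| = 14.
sigma = 5.
d = 14/5 = 2.8000

2.8000


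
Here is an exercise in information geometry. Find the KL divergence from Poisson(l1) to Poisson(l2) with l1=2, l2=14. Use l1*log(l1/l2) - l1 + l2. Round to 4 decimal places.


KL divergence for Poisson:
KL = l1*log(l1/l2) - l1 + l2.
l1 = 2, l2 = 14.
log(2/14) = -1.94591.
l1*log(l1/l2) = 2 * -1.94591 = -3.89182.
KL = -3.89182 - 2 + 14 = 8.1082

8.1082


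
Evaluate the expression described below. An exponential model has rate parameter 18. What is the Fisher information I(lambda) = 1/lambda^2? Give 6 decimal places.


Fisher information for exponential: I(lambda) = 1/lambda^2.
lambda = 18, lambda^2 = 324.
I = 1/324 = 0.003086

0.003086


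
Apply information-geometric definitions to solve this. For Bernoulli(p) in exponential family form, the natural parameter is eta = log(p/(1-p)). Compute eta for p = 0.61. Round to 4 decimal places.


Natural parameter for Bernoulli: eta = log(p/(1-p)).
p = 0.61, 1-p = 0.39.
p/(1-p) = 1.564103.
eta = log(1.564103) = 0.4473

0.4473


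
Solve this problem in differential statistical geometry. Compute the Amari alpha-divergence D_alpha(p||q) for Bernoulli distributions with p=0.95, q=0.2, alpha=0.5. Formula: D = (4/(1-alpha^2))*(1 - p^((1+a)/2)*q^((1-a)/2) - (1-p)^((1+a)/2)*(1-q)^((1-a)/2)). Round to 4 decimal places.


Amari alpha-divergence:
D = (4/(1-alpha^2))*(1 - p^((1+a)/2)*q^((1-a)/2) - (1-p)^((1+a)/2)*(1-q)^((1-a)/2)).
alpha = 0.5, p = 0.95, q = 0.2.
e1 = (1+alpha)/2 = 0.75, e2 = (1-alpha)/2 = 0.25.
t1 = p^e1 * q^e2 = 0.95^0.75 * 0.2^0.25 = 0.643502.
t2 = (1-p)^e1 * (1-q)^e2 = 0.05^0.75 * 0.8^0.25 = 0.1.
4/(1-alpha^2) = 5.333333.
D = 5.333333*(1 - 0.643502 - 0.1) = 1.3680

1.3680


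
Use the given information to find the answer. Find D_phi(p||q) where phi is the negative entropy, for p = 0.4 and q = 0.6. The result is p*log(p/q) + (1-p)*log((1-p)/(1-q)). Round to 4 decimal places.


Bregman divergence with negative entropy generator:
D = p*log(p/q) + (1-p)*log((1-p)/(1-q)).
p = 0.4, q = 0.6.
p*log(p/q) = 0.4*log(0.4/0.6) = -0.162186.
(1-p)*log((1-p)/(1-q)) = 0.6*log(0.6/0.4) = 0.243279.
D = -0.162186 + 0.243279 = 0.0811

0.0811


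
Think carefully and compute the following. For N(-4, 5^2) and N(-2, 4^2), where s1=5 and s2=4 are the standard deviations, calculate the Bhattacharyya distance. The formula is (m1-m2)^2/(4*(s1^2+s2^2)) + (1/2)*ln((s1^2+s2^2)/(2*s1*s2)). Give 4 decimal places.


Bhattacharyya distance between two Gaussians:
DB = (m1-m2)^2/(4*(s1^2+s2^2)) + (1/2)*ln((s1^2+s2^2)/(2*s1*s2)).
(m1-m2)^2 = (-2)^2 = 4.
s1^2+s2^2 = 25 + 16 = 41.
term1 = 4/164 = 0.02439.
term2 = 0.5*ln(41/40.0) = 0.012346.
DB = 0.02439 + 0.012346 = 0.0367

0.0367


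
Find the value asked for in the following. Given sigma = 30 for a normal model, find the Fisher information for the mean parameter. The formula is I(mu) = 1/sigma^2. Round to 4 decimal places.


The Fisher information for the mean of a normal distribution is I(mu) = 1/sigma^2.
sigma = 30, so sigma^2 = 900.
I(mu) = 1/900 = 0.0011

0.0011


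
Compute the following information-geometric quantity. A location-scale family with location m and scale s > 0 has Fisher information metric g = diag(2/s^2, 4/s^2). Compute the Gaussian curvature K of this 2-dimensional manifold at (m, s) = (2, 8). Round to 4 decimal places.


The metric has the form g = (A dm^2 + B ds^2)/s^2 with A = 2, B = 4.
Substitute u = sqrt(A/B)*m: g = B*(du^2 + ds^2)/s^2, i.e. B times the
Poincare upper half-plane metric, which has constant Gaussian curvature -1.
Scaling a 2D metric by a constant c divides the Gaussian curvature by c,
so K = -1/B = -1/(4) = -0.2500 everywhere (the point (m, s) = (2, 8) is irrelevant:
the curvature is constant).
The requested Gaussian curvature is K = -0.2500.

-0.2500


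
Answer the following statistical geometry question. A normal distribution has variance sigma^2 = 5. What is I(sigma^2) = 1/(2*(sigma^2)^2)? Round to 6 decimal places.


Fisher information for variance: I(sigma^2) = 1/(2*sigma^4).
sigma^2 = 5, so sigma^4 = 25.
I = 1/(2*25) = 1/50 = 0.020000

0.020000


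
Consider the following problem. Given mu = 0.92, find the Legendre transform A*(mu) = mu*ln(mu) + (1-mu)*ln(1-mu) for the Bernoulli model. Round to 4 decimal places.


Legendre transform for Bernoulli:
A*(mu) = mu*log(mu) + (1-mu)*log(1-mu).
mu = 0.92, 1-mu = 0.08.
mu*log(mu) = 0.92*log(0.92) = -0.076711.
(1-mu)*log(1-mu) = 0.08*log(0.08) = -0.202058.
A* = -0.076711 + -0.202058 = -0.2788

-0.2788


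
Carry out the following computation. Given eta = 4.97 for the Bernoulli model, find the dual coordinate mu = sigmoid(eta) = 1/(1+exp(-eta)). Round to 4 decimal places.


Dual coordinate (expectation parameter) for Bernoulli:
mu = 1/(1+exp(-eta)).
eta = 4.97.
exp(-eta) = exp(-4.97) = 0.006943.
mu = 1/(1+0.006943) = 0.9931

0.9931


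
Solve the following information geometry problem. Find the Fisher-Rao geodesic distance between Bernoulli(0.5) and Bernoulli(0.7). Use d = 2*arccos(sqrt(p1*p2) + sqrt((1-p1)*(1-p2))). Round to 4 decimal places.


Geodesic distance on Bernoulli manifold:
d(p1,p2) = 2*arccos(sqrt(p1*p2) + sqrt((1-p1)*(1-p2))).
sqrt(p1*p2) = sqrt(0.5*0.7) = 0.591608.
sqrt((1-p1)*(1-p2)) = sqrt(0.5*0.3) = 0.387298.
arg = 0.591608 + 0.387298 = 0.978906.
d = 2*arccos(0.978906) = 0.4115

0.4115


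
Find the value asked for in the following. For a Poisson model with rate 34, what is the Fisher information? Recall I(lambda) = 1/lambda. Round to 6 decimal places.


Fisher information for Poisson: I(lambda) = 1/lambda.
lambda = 34.
I(lambda) = 1/34 = 0.029412

0.029412


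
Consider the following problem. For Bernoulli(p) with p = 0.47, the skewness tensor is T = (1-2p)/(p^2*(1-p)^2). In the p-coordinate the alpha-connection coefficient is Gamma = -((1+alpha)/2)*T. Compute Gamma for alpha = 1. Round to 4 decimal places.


Skewness (Amari-Chentsov) tensor: T = (1-2p)/(p^2*(1-p)^2).
p = 0.47, 1-2p = 0.06, p^2 = 0.2209, (1-p)^2 = 0.2809.
T = 0.06/(0.2209 * 0.2809) = 0.96695.
In the p-coordinate, Gamma^(alpha) = Gamma^(0) - (alpha/2)*T with Gamma^(0) = (1/2)*g'(p) = -T/2,
so Gamma^(alpha) = -((1+alpha)/2)*T.
alpha = 1, -(1+alpha)/2 = -1.0.
Gamma = -1.0 * 0.96695 = -0.9669

-0.9669


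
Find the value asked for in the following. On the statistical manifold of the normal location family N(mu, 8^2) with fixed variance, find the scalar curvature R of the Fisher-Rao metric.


This family has a single free parameter, so its statistical manifold
is 1-dimensional. The Riemann curvature tensor of any 1-dimensional
Riemannian manifold vanishes identically, so R = 0.

0


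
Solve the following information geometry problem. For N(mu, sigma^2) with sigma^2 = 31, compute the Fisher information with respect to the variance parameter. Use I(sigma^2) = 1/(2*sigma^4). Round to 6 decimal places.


Fisher information for variance: I(sigma^2) = 1/(2*sigma^4).
sigma^2 = 31, so sigma^4 = 961.
I = 1/(2*961) = 1/1922 = 0.000520

0.000520


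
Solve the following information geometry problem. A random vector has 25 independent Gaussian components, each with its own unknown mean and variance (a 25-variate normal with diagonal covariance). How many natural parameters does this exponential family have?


Exponential family dimension calculation:
Each univariate normal has two natural parameters (mu/sigma^2 and -1/(2 sigma^2)).
With 25 independent components, dim = 2 * 25 = 50.

50


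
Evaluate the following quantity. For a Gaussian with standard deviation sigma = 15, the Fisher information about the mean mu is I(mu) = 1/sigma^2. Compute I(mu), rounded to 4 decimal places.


The Fisher information for the mean of a normal distribution is I(mu) = 1/sigma^2.
sigma = 15, so sigma^2 = 225.
I(mu) = 1/225 = 0.0044

0.0044


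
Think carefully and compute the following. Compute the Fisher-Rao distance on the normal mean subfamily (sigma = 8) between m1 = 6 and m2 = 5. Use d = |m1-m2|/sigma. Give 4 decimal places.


On the fixed-variance normal subfamily, geodesic distance = |m1-m2|/sigma.
|6 - 5| = 1.
sigma = 8.
d = 1/8 = 0.1250

0.1250


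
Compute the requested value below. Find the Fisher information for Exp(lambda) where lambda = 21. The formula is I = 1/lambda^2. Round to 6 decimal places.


Fisher information for exponential: I(lambda) = 1/lambda^2.
lambda = 21, lambda^2 = 441.
I = 1/441 = 0.002268

0.002268


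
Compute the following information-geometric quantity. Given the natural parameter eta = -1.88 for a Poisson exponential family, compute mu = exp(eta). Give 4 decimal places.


Expectation parameter for Poisson exponential family:
mu = exp(eta).
eta = -1.88.
mu = exp(-1.88) = 0.1526

0.1526


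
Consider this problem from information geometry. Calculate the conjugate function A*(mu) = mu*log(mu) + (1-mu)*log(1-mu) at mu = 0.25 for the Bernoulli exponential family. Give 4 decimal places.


Legendre transform for Bernoulli:
A*(mu) = mu*log(mu) + (1-mu)*log(1-mu).
mu = 0.25, 1-mu = 0.75.
mu*log(mu) = 0.25*log(0.25) = -0.346574.
(1-mu)*log(1-mu) = 0.75*log(0.75) = -0.215762.
A* = -0.346574 + -0.215762 = -0.5623

-0.5623


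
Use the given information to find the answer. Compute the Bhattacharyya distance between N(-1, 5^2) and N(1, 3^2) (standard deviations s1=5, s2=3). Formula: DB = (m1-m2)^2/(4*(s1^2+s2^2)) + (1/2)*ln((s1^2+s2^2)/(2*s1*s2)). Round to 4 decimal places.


Bhattacharyya distance between two Gaussians:
DB = (m1-m2)^2/(4*(s1^2+s2^2)) + (1/2)*ln((s1^2+s2^2)/(2*s1*s2)).
(m1-m2)^2 = (-2)^2 = 4.
s1^2+s2^2 = 25 + 9 = 34.
term1 = 4/136 = 0.029412.
term2 = 0.5*ln(34/30.0) = 0.062582.
DB = 0.029412 + 0.062582 = 0.0920

0.0920


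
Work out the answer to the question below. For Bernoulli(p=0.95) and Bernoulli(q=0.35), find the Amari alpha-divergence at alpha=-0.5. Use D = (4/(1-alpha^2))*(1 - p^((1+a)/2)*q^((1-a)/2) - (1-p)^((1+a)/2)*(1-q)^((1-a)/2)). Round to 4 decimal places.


Amari alpha-divergence:
D = (4/(1-alpha^2))*(1 - p^((1+a)/2)*q^((1-a)/2) - (1-p)^((1+a)/2)*(1-q)^((1-a)/2)).
alpha = -0.5, p = 0.95, q = 0.35.
e1 = (1+alpha)/2 = 0.25, e2 = (1-alpha)/2 = 0.75.
t1 = p^e1 * q^e2 = 0.95^0.25 * 0.35^0.75 = 0.449244.
t2 = (1-p)^e1 * (1-q)^e2 = 0.05^0.25 * 0.65^0.75 = 0.342316.
4/(1-alpha^2) = 5.333333.
D = 5.333333*(1 - 0.449244 - 0.342316) = 1.1117

1.1117


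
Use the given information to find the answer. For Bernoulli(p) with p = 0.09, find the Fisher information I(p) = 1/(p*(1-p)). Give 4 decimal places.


For Bernoulli(p), Fisher information is I(p) = 1/(p*(1-p)).
p = 0.09, 1-p = 0.91.
p*(1-p) = 0.0819.
I(p) = 1/0.0819 = 12.2100

12.2100


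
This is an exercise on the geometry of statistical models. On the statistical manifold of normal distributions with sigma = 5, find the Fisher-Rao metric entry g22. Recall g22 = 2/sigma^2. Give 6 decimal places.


For the 2-parameter normal family, the Fisher metric has:
  g11 = 1/sigma^2, g22 = 2/sigma^2.
sigma = 5, sigma^2 = 25.
g22 = 0.080000

0.080000


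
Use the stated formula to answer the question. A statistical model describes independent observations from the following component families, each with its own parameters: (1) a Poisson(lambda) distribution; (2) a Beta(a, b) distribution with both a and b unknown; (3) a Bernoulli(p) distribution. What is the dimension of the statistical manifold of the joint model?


The dimension of a statistical manifold equals the number of free
(independent) real parameters of the model. For a product of independent
blocks the parameter counts add.
- Poisson (lambda): 1.
- Beta (a, b): 2.
- Bernoulli (p): 1.
Total = 1 + 2 + 1 = 4.
Dimension = 4

4


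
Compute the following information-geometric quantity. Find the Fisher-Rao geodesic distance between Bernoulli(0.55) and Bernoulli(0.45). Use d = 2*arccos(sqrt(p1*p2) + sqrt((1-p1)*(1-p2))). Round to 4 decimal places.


Geodesic distance on Bernoulli manifold:
d(p1,p2) = 2*arccos(sqrt(p1*p2) + sqrt((1-p1)*(1-p2))).
sqrt(p1*p2) = sqrt(0.55*0.45) = 0.497494.
sqrt((1-p1)*(1-p2)) = sqrt(0.45*0.55) = 0.497494.
arg = 0.497494 + 0.497494 = 0.994987.
d = 2*arccos(0.994987) = 0.2003

0.2003


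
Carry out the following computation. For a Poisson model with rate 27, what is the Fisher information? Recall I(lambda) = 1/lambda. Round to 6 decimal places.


Fisher information for Poisson: I(lambda) = 1/lambda.
lambda = 27.
I(lambda) = 1/27 = 0.037037

0.037037


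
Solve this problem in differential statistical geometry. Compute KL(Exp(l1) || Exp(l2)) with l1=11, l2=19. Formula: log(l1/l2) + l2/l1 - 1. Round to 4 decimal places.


KL divergence for exponential family:
KL = log(l1/l2) + l2/l1 - 1.
log(11/19) = -0.546544.
19/11 = 1.727273.
KL = -0.546544 + 1.727273 - 1 = 0.1807

0.1807


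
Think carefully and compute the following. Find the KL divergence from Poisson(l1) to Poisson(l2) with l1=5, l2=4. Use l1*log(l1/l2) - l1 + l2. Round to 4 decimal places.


KL divergence for Poisson:
KL = l1*log(l1/l2) - l1 + l2.
l1 = 5, l2 = 4.
log(5/4) = 0.223144.
l1*log(l1/l2) = 5 * 0.223144 = 1.115718.
KL = 1.115718 - 5 + 4 = 0.1157

0.1157


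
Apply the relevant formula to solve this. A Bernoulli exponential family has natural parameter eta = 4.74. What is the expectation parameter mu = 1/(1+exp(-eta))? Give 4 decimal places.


Dual coordinate (expectation parameter) for Bernoulli:
mu = 1/(1+exp(-eta)).
eta = 4.74.
exp(-eta) = exp(-4.74) = 0.008739.
mu = 1/(1+0.008739) = 0.9913

0.9913
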